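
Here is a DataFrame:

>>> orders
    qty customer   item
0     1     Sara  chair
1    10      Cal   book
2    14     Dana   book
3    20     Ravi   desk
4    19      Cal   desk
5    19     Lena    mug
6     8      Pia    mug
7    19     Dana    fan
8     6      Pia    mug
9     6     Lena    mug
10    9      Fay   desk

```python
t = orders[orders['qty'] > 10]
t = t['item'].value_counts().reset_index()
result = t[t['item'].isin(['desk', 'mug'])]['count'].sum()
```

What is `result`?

3

filter rows where qty > 10:
   qty customer  item
2   14     Dana  book
3   20     Ravi  desk
4   19      Cal  desk
5   19     Lena   mug
7   19     Dana   fan
value_counts of item:
item
desk    2
book    1
mug     1
fan     1
Name: count, dtype: int64
reset_index():
   item  count
0  desk      2
1  book      1
2   mug      1
3   fan      1
filter rows where item in ['desk', 'mug']:
   item  count
0  desk      2
2   mug      1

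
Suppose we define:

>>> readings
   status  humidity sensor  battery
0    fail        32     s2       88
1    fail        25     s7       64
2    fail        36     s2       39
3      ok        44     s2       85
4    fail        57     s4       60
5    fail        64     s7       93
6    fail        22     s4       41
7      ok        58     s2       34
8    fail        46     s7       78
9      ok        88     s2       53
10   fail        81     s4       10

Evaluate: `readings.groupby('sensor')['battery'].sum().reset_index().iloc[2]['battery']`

235

group by sensor, sum of battery:
sensor
s2    299
s4    111
s7    235
Name: battery, dtype: int64
reset_index():
  sensor  battery
0     s2      299
1     s4      111
2     s7      235
The value at position 2, column 'battery' is 235.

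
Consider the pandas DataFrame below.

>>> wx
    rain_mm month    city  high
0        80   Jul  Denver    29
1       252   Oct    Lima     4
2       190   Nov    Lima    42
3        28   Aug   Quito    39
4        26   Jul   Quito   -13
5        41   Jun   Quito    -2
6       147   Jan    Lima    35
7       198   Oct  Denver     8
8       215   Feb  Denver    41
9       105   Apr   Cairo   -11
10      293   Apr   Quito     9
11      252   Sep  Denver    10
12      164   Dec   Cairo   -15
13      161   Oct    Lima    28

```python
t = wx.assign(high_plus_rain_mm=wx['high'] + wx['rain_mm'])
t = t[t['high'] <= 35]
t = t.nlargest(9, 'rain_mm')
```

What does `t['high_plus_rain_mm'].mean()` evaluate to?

add column high_plus_rain_mm = wx['high'] + wx['rain_mm']:
    rain_mm month    city  high  high_plus_rain_mm
0        80   Jul  Denver    29                109
1       252   Oct    Lima     4                256
2       190   Nov    Lima    42                232
3        28   Aug   Quito    39                 67
4        26   Jul   Quito   -13                 13
5        41   Jun   Quito    -2                 39
6       147   Jan    Lima    35                182
7       198   Oct  Denver     8                206
8       215   Feb  Denver    41                256
9       105   Apr   Cairo   -11                 94
10      293   Apr   Quito     9                302
11      252   Sep  Denver    10                262
12      164   Dec   Cairo   -15                149
13      161   Oct    Lima    28                189
filter rows where high <= 35:
    rain_mm month    city  high  high_plus_rain_mm
0        80   Jul  Denver    29                109
1       252   Oct    Lima     4                256
4        26   Jul   Quito   -13                 13
5        41   Jun   Quito    -2                 39
6       147   Jan    Lima    35                182
7       198   Oct  Denver     8                206
9       105   Apr   Cairo   -11                 94
10      293   Apr   Quito     9                302
11      252   Sep  Denver    10                262
12      164   Dec   Cairo   -15                149
13      161   Oct    Lima    28                189
take 9 rows with largest rain_mm:
    rain_mm month    city  high  high_plus_rain_mm
10      293   Apr   Quito     9                302
1       252   Oct    Lima     4                256
11      252   Sep  Denver    10                262
7       198   Oct  Denver     8                206
12      164   Dec   Cairo   -15                149
13      161   Oct    Lima    28                189
6       147   Jan    Lima    35                182
9       105   Apr   Cairo   -11                 94
0        80   Jul  Denver    29                109
Taking the mean of column 'high_plus_rain_mm' gives 194.333333333.

194.333333333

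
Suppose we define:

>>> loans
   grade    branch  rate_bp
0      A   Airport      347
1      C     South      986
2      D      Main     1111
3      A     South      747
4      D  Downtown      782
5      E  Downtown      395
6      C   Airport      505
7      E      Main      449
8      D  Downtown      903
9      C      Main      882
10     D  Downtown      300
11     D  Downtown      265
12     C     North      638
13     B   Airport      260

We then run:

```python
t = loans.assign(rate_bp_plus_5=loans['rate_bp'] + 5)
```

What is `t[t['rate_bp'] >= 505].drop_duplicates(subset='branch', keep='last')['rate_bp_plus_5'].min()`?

add column rate_bp_plus_5 = loans['rate_bp'] + 5:
   grade    branch  rate_bp  rate_bp_plus_5
0      A   Airport      347             352
1      C     South      986             991
2      D      Main     1111            1116
3      A     South      747             752
4      D  Downtown      782             787
5      E  Downtown      395             400
6      C   Airport      505             510
7      E      Main      449             454
8      D  Downtown      903             908
9      C      Main      882             887
10     D  Downtown      300             305
11     D  Downtown      265             270
12     C     North      638             643
13     B   Airport      260             265
filter rows where rate_bp >= 505:
   grade    branch  rate_bp  rate_bp_plus_5
1      C     South      986             991
2      D      Main     1111            1116
3      A     South      747             752
4      D  Downtown      782             787
6      C   Airport      505             510
8      D  Downtown      903             908
9      C      Main      882             887
12     C     North      638             643
drop duplicate branch (keep=last):
   grade    branch  rate_bp  rate_bp_plus_5
3      A     South      747             752
6      C   Airport      505             510
8      D  Downtown      903             908
9      C      Main      882             887
12     C     North      638             643

510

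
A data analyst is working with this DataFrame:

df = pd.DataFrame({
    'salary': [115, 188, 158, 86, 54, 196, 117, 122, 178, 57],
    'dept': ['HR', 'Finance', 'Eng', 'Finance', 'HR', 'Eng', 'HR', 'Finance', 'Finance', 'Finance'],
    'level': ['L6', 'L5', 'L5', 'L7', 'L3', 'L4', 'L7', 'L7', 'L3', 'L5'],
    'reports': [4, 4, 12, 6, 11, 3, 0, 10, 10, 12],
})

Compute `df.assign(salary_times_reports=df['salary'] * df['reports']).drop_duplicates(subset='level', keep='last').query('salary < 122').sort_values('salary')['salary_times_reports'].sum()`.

1144

add column salary_times_reports = df['salary'] * df['reports']:
   salary     dept level  reports  salary_times_reports
0     115       HR    L6        4                   460
1     188  Finance    L5        4                   752
2     158      Eng    L5       12                  1896
3      86  Finance    L7        6                   516
4      54       HR    L3       11                   594
5     196      Eng    L4        3                   588
6     117       HR    L7        0                     0
7     122  Finance    L7       10                  1220
8     178  Finance    L3       10                  1780
9      57  Finance    L5       12                   684
drop duplicate level (keep=last):
   salary     dept level  reports  salary_times_reports
0     115       HR    L6        4                   460
5     196      Eng    L4        3                   588
7     122  Finance    L7       10                  1220
8     178  Finance    L3       10                  1780
9      57  Finance    L5       12                   684
filter rows where salary < 122:
   salary     dept level  reports  salary_times_reports
0     115       HR    L6        4                   460
9      57  Finance    L5       12                   684
sort by salary:
   salary     dept level  reports  salary_times_reports
9      57  Finance    L5       12                   684
0     115       HR    L6        4                   460
So sum() = 1144.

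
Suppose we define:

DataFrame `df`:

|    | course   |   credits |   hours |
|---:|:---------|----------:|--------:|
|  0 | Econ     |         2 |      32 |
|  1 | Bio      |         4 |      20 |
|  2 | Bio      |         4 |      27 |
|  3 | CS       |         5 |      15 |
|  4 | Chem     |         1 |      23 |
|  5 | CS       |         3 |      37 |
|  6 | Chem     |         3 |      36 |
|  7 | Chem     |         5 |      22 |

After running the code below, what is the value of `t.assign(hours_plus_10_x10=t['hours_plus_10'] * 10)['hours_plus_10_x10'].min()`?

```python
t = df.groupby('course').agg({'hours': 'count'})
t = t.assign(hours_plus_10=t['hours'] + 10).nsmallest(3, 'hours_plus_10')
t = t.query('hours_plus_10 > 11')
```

group by course, count of hours:
        hours
course       
Bio         2
CS          2
Chem        3
Econ        1
add column hours_plus_10 = t['hours'] + 10:
        hours  hours_plus_10
course                      
Bio         2             12
CS          2             12
Chem        3             13
Econ        1             11
take 3 rows with smallest hours_plus_10:
        hours  hours_plus_10
course                      
Econ        1             11
Bio         2             12
CS          2             12
filter rows where hours_plus_10 > 11:
        hours  hours_plus_10
course                      
Bio         2             12
CS          2             12
add column hours_plus_10_x10 = t['hours_plus_10'] * 10:
        hours  hours_plus_10  hours_plus_10_x10
course                                         
Bio         2             12                120
CS          2             12                120
The min of column 'hours_plus_10_x10' is 120.

120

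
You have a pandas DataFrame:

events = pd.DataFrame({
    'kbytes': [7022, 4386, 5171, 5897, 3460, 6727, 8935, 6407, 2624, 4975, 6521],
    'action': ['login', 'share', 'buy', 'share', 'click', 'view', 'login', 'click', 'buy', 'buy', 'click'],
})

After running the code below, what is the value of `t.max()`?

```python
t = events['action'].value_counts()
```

value_counts of action:
action
buy      3
click    3
login    2
share    2
view     1
Name: count, dtype: int64
Hence 3.

3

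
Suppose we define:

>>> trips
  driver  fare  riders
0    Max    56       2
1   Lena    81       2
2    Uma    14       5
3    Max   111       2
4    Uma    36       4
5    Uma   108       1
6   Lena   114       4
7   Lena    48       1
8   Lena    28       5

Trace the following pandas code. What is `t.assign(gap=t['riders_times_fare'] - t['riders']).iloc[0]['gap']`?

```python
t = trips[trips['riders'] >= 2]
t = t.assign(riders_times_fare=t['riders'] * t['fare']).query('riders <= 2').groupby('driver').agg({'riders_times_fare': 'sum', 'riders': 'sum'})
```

160

filter rows where riders >= 2:
  driver  fare  riders
0    Max    56       2
1   Lena    81       2
2    Uma    14       5
3    Max   111       2
4    Uma    36       4
6   Lena   114       4
8   Lena    28       5
add column riders_times_fare = t['riders'] * t['fare']:
  driver  fare  riders  riders_times_fare
0    Max    56       2                112
1   Lena    81       2                162
2    Uma    14       5                 70
3    Max   111       2                222
4    Uma    36       4                144
6   Lena   114       4                456
8   Lena    28       5                140
filter rows where riders <= 2:
  driver  fare  riders  riders_times_fare
0    Max    56       2                112
1   Lena    81       2                162
3    Max   111       2                222
group by driver: sum(riders_times_fare), sum(riders):
        riders_times_fare  riders
driver                           
Lena                  162       2
Max                   334       4
add column gap = t['riders_times_fare'] - t['riders']:
        riders_times_fare  riders  gap
driver                                
Lena                  162       2  160
Max                   334       4  330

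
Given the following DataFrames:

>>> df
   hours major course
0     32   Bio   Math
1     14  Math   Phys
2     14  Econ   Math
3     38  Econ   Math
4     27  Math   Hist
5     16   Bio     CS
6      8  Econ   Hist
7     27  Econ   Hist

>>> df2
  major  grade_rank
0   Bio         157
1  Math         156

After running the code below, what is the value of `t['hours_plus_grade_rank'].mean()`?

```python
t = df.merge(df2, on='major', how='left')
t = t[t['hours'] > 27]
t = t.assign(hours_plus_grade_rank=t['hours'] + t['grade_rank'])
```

189.0

merge on 'major' (how='left') → 8 rows:
   hours major course  grade_rank
0     32   Bio   Math       157.0
1     14  Math   Phys       156.0
2     14  Econ   Math         NaN
3     38  Econ   Math         NaN
4     27  Math   Hist       156.0
5     16   Bio     CS       157.0
6      8  Econ   Hist         NaN
7     27  Econ   Hist         NaN
filter rows where hours > 27:
   hours major course  grade_rank
0     32   Bio   Math       157.0
3     38  Econ   Math         NaN
add column hours_plus_grade_rank = t['hours'] + t['grade_rank']:
   hours major course  grade_rank  hours_plus_grade_rank
0     32   Bio   Math       157.0                  189.0
3     38  Econ   Math         NaN                    NaN
So mean() = 189.0.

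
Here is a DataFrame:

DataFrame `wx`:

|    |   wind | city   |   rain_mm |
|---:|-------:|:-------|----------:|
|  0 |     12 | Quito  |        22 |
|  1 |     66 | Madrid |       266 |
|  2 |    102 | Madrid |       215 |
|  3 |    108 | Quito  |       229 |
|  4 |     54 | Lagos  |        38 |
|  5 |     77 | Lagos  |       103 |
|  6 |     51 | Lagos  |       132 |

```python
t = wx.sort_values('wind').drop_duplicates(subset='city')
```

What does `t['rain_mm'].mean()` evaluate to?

140.0

sort by wind:
   wind    city  rain_mm
0    12   Quito       22
6    51   Lagos      132
4    54   Lagos       38
1    66  Madrid      266
5    77   Lagos      103
2   102  Madrid      215
3   108   Quito      229
drop duplicate city (keep=first):
   wind    city  rain_mm
0    12   Quito       22
6    51   Lagos      132
1    66  Madrid      266
Taking the mean of column 'rain_mm' gives 140.0.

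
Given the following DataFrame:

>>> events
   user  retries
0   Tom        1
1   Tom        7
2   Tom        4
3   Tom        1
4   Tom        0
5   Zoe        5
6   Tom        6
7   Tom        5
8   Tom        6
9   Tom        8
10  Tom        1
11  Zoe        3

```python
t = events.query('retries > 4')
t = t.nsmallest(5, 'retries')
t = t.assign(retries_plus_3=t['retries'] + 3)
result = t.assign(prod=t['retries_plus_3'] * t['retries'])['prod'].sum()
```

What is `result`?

filter rows where retries > 4:
  user  retries
1  Tom        7
5  Zoe        5
6  Tom        6
7  Tom        5
8  Tom        6
9  Tom        8
take 5 rows with smallest retries:
  user  retries
5  Zoe        5
7  Tom        5
6  Tom        6
8  Tom        6
1  Tom        7
add column retries_plus_3 = t['retries'] + 3:
  user  retries  retries_plus_3
5  Zoe        5               8
7  Tom        5               8
6  Tom        6               9
8  Tom        6               9
1  Tom        7              10
add column prod = t['retries_plus_3'] * t['retries']:
  user  retries  retries_plus_3  prod
5  Zoe        5               8    40
7  Tom        5               8    40
6  Tom        6               9    54
8  Tom        6               9    54
1  Tom        7              10    70
Finally, sum of column 'prod' = 258.

258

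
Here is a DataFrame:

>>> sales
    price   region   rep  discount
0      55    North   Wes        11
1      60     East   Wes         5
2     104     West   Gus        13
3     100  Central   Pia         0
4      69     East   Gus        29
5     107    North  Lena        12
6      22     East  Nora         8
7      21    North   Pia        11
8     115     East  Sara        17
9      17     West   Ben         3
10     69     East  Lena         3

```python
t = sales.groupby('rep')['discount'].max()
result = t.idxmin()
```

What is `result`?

group by rep, max of discount:
rep
Ben      3
Gus     29
Lena    12
Nora     8
Pia     11
Sara    17
Wes     11
Name: discount, dtype: int64
Hence Ben.

Ben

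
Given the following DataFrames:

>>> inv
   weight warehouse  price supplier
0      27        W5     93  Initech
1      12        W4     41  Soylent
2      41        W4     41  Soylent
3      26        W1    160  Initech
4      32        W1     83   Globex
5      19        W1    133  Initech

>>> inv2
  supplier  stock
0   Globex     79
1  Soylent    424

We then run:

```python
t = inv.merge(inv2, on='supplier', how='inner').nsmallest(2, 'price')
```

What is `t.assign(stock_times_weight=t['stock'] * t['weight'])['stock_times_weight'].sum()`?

22472

merge on 'supplier' (how='inner') → 3 rows:
   weight warehouse  price supplier  stock
0      12        W4     41  Soylent    424
1      41        W4     41  Soylent    424
2      32        W1     83   Globex     79
take 2 rows with smallest price:
   weight warehouse  price supplier  stock
0      12        W4     41  Soylent    424
1      41        W4     41  Soylent    424
add column stock_times_weight = t['stock'] * t['weight']:
   weight warehouse  price supplier  stock  stock_times_weight
0      12        W4     41  Soylent    424                5088
1      41        W4     41  Soylent    424               17384
sum of column 'stock_times_weight' → 22472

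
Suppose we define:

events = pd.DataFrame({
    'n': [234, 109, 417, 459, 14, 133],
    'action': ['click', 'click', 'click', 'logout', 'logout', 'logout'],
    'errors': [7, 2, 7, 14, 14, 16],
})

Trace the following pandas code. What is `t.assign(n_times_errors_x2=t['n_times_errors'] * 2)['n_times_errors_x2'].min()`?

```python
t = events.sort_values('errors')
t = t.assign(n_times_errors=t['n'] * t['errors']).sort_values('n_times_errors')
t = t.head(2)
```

sort by errors:
     n  action  errors
1  109   click       2
0  234   click       7
2  417   click       7
3  459  logout      14
4   14  logout      14
5  133  logout      16
add column n_times_errors = t['n'] * t['errors']:
     n  action  errors  n_times_errors
1  109   click       2             218
0  234   click       7            1638
2  417   click       7            2919
3  459  logout      14            6426
4   14  logout      14             196
5  133  logout      16            2128
sort by n_times_errors:
     n  action  errors  n_times_errors
4   14  logout      14             196
1  109   click       2             218
0  234   click       7            1638
5  133  logout      16            2128
2  417   click       7            2919
3  459  logout      14            6426
take first 2 rows:
     n  action  errors  n_times_errors
4   14  logout      14             196
1  109   click       2             218
add column n_times_errors_x2 = t['n_times_errors'] * 2:
     n  action  errors  n_times_errors  n_times_errors_x2
4   14  logout      14             196                392
1  109   click       2             218                436
Taking the min of column 'n_times_errors_x2' gives 392.

392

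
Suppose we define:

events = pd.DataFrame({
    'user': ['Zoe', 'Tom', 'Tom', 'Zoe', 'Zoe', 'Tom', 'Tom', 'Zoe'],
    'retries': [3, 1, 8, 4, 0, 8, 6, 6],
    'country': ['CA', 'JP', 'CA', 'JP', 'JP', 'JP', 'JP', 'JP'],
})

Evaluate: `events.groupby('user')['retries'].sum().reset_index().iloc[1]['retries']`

group by user, sum of retries:
user
Tom    23
Zoe    13
Name: retries, dtype: int64
reset_index():
  user  retries
0  Tom       23
1  Zoe       13
Hence 13.

13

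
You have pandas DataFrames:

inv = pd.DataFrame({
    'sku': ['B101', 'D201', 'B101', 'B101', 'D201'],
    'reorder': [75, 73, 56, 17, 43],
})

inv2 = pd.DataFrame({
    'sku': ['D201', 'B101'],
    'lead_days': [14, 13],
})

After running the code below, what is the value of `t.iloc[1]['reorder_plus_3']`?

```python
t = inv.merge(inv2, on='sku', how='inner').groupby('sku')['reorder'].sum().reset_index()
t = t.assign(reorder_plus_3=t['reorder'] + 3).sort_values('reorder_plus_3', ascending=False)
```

119

merge on 'sku' (how='inner') → 5 rows:
    sku  reorder  lead_days
0  B101       75         13
1  D201       73         14
2  B101       56         13
3  B101       17         13
4  D201       43         14
group by sku, sum of reorder:
sku
B101    148
D201    116
Name: reorder, dtype: int64
reset_index():
    sku  reorder
0  B101      148
1  D201      116
add column reorder_plus_3 = t['reorder'] + 3:
    sku  reorder  reorder_plus_3
0  B101      148             151
1  D201      116             119
sort by reorder_plus_3 descending:
    sku  reorder  reorder_plus_3
0  B101      148             151
1  D201      116             119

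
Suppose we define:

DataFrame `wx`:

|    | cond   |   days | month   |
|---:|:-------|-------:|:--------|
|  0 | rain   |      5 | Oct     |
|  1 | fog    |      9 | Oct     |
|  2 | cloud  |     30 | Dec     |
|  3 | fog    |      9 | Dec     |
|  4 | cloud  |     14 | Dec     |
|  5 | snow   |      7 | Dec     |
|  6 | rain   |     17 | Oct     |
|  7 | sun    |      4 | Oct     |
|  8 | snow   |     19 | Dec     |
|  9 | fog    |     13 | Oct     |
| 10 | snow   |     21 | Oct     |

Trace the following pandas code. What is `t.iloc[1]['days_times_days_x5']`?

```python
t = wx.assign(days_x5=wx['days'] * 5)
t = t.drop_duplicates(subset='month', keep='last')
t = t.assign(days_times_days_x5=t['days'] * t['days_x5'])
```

add column days_x5 = wx['days'] * 5:
     cond  days month  days_x5
0    rain     5   Oct       25
1     fog     9   Oct       45
2   cloud    30   Dec      150
3     fog     9   Dec       45
4   cloud    14   Dec       70
5    snow     7   Dec       35
6    rain    17   Oct       85
7     sun     4   Oct       20
8    snow    19   Dec       95
9     fog    13   Oct       65
10   snow    21   Oct      105
drop duplicate month (keep=last):
    cond  days month  days_x5
8   snow    19   Dec       95
10  snow    21   Oct      105
add column days_times_days_x5 = t['days'] * t['days_x5']:
    cond  days month  days_x5  days_times_days_x5
8   snow    19   Dec       95                1805
10  snow    21   Oct      105                2205
value at position 1, column 'days_times_days_x5' → 2205

2205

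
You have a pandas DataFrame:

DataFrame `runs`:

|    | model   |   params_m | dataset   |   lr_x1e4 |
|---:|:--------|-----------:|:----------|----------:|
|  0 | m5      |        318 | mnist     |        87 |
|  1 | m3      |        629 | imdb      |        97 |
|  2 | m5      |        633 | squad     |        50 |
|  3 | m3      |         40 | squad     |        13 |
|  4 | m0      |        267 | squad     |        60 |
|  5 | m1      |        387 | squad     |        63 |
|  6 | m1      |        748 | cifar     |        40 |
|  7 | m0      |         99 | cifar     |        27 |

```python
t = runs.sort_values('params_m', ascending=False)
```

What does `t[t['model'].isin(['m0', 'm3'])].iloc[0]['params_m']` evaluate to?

sort by params_m descending:
  model  params_m dataset  lr_x1e4
6    m1       748   cifar       40
2    m5       633   squad       50
1    m3       629    imdb       97
5    m1       387   squad       63
0    m5       318   mnist       87
4    m0       267   squad       60
7    m0        99   cifar       27
3    m3        40   squad       13
filter rows where model in ['m0', 'm3']:
  model  params_m dataset  lr_x1e4
1    m3       629    imdb       97
4    m0       267   squad       60
7    m0        99   cifar       27
3    m3        40   squad       13
So iloc[0]['params_m'] = 629.

629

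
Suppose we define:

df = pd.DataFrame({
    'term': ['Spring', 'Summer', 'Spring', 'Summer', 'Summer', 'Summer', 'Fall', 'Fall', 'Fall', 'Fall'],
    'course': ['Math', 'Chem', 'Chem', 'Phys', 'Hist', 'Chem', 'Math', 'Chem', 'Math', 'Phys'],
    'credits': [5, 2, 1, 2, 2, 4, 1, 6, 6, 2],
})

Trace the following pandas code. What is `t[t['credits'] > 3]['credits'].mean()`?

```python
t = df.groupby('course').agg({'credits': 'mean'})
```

3.625

group by course, mean of credits:
        credits
course         
Chem       3.25
Hist       2.00
Math       4.00
Phys       2.00
filter rows where credits > 3:
        credits
course         
Chem       3.25
Math       4.00
So mean() = 3.625.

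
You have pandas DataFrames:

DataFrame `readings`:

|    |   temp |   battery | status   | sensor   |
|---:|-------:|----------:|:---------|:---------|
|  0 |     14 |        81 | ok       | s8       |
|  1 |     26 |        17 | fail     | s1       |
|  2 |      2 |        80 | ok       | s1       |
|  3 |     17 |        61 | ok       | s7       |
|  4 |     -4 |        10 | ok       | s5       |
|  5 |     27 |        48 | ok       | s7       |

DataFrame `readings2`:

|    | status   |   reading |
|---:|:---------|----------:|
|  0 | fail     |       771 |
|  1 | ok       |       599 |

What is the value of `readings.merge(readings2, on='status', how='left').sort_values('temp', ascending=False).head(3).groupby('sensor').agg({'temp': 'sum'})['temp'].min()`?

26

merge on 'status' (how='left') → 6 rows:
   temp  battery status sensor  reading
0    14       81     ok     s8      599
1    26       17   fail     s1      771
2     2       80     ok     s1      599
3    17       61     ok     s7      599
4    -4       10     ok     s5      599
5    27       48     ok     s7      599
sort by temp descending:
   temp  battery status sensor  reading
5    27       48     ok     s7      599
1    26       17   fail     s1      771
3    17       61     ok     s7      599
0    14       81     ok     s8      599
2     2       80     ok     s1      599
4    -4       10     ok     s5      599
take first 3 rows:
   temp  battery status sensor  reading
5    27       48     ok     s7      599
1    26       17   fail     s1      771
3    17       61     ok     s7      599
group by sensor, sum of temp:
        temp
sensor      
s1        26
s7        44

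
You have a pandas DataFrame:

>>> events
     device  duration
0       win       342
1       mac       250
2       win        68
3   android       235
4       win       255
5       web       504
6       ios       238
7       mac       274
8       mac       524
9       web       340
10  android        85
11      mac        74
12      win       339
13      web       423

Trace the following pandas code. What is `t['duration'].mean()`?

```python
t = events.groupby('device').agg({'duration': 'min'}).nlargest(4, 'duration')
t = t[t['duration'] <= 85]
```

group by device, min of duration:
         duration
device           
android        85
ios           238
mac            74
web           340
win            68
take 4 rows with largest duration:
         duration
device           
web           340
ios           238
android        85
mac            74
filter rows where duration <= 85:
         duration
device           
android        85
mac            74
Reading off the mean of column 'duration', we get 79.5.

79.5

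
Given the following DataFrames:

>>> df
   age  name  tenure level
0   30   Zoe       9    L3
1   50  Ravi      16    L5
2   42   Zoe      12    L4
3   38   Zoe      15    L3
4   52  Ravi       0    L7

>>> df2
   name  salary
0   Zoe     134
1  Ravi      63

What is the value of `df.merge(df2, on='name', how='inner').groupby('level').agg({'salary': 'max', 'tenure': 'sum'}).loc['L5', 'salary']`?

63

merge on 'name' (how='inner') → 5 rows:
   age  name  tenure level  salary
0   30   Zoe       9    L3     134
1   50  Ravi      16    L5      63
2   42   Zoe      12    L4     134
3   38   Zoe      15    L3     134
4   52  Ravi       0    L7      63
group by level: max(salary), sum(tenure):
       salary  tenure
level                
L3        134      24
L4        134      12
L5         63      16
L7         63       0
Taking the value at row 'L5', column 'salary' gives 63.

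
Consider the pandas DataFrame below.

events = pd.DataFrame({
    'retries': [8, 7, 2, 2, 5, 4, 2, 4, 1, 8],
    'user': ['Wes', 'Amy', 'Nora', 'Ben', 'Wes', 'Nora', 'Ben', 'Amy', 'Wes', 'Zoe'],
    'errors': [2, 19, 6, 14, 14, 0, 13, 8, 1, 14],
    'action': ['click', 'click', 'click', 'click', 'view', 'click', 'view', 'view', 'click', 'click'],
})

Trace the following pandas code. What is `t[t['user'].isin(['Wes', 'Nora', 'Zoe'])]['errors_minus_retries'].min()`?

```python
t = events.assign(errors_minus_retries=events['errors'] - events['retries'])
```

add column errors_minus_retries = events['errors'] - events['retries']:
   retries  user  errors action  errors_minus_retries
0        8   Wes       2  click                    -6
1        7   Amy      19  click                    12
2        2  Nora       6  click                     4
3        2   Ben      14  click                    12
4        5   Wes      14   view                     9
5        4  Nora       0  click                    -4
6        2   Ben      13   view                    11
7        4   Amy       8   view                     4
8        1   Wes       1  click                     0
9        8   Zoe      14  click                     6
filter rows where user in ['Wes', 'Nora', 'Zoe']:
   retries  user  errors action  errors_minus_retries
0        8   Wes       2  click                    -6
2        2  Nora       6  click                     4
4        5   Wes      14   view                     9
5        4  Nora       0  click                    -4
8        1   Wes       1  click                     0
9        8   Zoe      14  click                     6
So min() = -6.

-6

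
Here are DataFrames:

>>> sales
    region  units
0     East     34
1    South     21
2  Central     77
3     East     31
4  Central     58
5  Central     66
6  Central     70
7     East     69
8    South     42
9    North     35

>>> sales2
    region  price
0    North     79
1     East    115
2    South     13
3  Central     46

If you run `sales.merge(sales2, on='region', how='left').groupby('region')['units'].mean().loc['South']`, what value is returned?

merge on 'region' (how='left') → 10 rows:
    region  units  price
0     East     34    115
1    South     21     13
2  Central     77     46
3     East     31    115
4  Central     58     46
5  Central     66     46
6  Central     70     46
7     East     69    115
8    South     42     13
9    North     35     79
group by region, mean of units:
region
Central    67.750000
East       44.666667
North      35.000000
South      31.500000
Name: units, dtype: float64
value at index 'South' → 31.5

31.5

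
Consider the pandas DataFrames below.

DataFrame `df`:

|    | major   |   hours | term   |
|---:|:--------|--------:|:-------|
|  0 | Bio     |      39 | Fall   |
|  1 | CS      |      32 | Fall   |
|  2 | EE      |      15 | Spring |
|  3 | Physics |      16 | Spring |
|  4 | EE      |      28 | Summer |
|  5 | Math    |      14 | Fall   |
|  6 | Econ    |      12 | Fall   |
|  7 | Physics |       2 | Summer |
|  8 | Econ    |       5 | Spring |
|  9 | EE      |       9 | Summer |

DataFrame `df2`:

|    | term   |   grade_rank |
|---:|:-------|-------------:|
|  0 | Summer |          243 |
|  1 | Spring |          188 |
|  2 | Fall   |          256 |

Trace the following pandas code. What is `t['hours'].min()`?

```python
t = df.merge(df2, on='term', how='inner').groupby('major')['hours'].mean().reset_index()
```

merge on 'term' (how='inner') → 10 rows:
     major  hours    term  grade_rank
0      Bio     39    Fall         256
1       CS     32    Fall         256
2       EE     15  Spring         188
3  Physics     16  Spring         188
4       EE     28  Summer         243
5     Math     14    Fall         256
6     Econ     12    Fall         256
7  Physics      2  Summer         243
8     Econ      5  Spring         188
9       EE      9  Summer         243
group by major, mean of hours:
major
Bio        39.000000
CS         32.000000
EE         17.333333
Econ        8.500000
Math       14.000000
Physics     9.000000
Name: hours, dtype: float64
reset_index():
     major      hours
0      Bio  39.000000
1       CS  32.000000
2       EE  17.333333
3     Econ   8.500000
4     Math  14.000000
5  Physics   9.000000
Then the min of column 'hours': 8.5

8.5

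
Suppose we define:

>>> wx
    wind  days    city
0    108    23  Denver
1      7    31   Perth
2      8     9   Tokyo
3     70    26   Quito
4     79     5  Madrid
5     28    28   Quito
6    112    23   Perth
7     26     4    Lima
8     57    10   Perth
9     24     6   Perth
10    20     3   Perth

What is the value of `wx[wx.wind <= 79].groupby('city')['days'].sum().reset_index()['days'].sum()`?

122

filter rows where wind <= 79:
    wind  days    city
1      7    31   Perth
2      8     9   Tokyo
3     70    26   Quito
4     79     5  Madrid
5     28    28   Quito
7     26     4    Lima
8     57    10   Perth
9     24     6   Perth
10    20     3   Perth
group by city, sum of days:
city
Lima       4
Madrid     5
Perth     50
Quito     54
Tokyo      9
Name: days, dtype: int64
reset_index():
     city  days
0    Lima     4
1  Madrid     5
2   Perth    50
3   Quito    54
4   Tokyo     9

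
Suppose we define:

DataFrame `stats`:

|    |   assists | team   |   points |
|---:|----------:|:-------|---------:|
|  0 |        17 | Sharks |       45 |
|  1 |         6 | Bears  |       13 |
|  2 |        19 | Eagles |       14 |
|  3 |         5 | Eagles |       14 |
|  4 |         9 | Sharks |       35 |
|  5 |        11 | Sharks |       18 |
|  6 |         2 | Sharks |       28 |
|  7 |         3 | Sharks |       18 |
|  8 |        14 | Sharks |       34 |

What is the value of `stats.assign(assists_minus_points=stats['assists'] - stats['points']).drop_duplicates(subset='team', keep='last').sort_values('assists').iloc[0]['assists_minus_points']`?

-9

add column assists_minus_points = stats['assists'] - stats['points']:
   assists    team  points  assists_minus_points
0       17  Sharks      45                   -28
1        6   Bears      13                    -7
2       19  Eagles      14                     5
3        5  Eagles      14                    -9
4        9  Sharks      35                   -26
5       11  Sharks      18                    -7
6        2  Sharks      28                   -26
7        3  Sharks      18                   -15
8       14  Sharks      34                   -20
drop duplicate team (keep=last):
   assists    team  points  assists_minus_points
1        6   Bears      13                    -7
3        5  Eagles      14                    -9
8       14  Sharks      34                   -20
sort by assists:
   assists    team  points  assists_minus_points
3        5  Eagles      14                    -9
1        6   Bears      13                    -7
8       14  Sharks      34                   -20
Taking the value at position 0, column 'assists_minus_points' gives -9.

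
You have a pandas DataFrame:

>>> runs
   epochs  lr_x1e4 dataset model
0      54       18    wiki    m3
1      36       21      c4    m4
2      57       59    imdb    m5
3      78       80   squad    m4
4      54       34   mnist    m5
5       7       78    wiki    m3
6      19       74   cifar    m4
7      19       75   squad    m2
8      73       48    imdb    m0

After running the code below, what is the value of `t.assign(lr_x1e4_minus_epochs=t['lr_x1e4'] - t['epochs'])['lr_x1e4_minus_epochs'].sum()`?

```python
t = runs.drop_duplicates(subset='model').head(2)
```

drop duplicate model (keep=first):
   epochs  lr_x1e4 dataset model
0      54       18    wiki    m3
1      36       21      c4    m4
2      57       59    imdb    m5
7      19       75   squad    m2
8      73       48    imdb    m0
take first 2 rows:
   epochs  lr_x1e4 dataset model
0      54       18    wiki    m3
1      36       21      c4    m4
add column lr_x1e4_minus_epochs = t['lr_x1e4'] - t['epochs']:
   epochs  lr_x1e4 dataset model  lr_x1e4_minus_epochs
0      54       18    wiki    m3                   -36
1      36       21      c4    m4                   -15
The sum of column 'lr_x1e4_minus_epochs' is -51.

-51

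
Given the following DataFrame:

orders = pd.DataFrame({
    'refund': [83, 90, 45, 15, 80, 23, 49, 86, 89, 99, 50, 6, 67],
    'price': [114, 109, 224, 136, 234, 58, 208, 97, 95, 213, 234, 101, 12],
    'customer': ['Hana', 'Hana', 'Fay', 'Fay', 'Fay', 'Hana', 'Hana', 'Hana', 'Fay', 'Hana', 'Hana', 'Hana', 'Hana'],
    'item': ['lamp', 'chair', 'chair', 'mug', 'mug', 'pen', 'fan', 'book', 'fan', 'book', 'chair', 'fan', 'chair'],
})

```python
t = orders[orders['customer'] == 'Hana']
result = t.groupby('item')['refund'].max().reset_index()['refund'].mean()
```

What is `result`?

filter rows where customer == 'Hana':
    refund  price customer   item
0       83    114     Hana   lamp
1       90    109     Hana  chair
5       23     58     Hana    pen
6       49    208     Hana    fan
7       86     97     Hana   book
9       99    213     Hana   book
10      50    234     Hana  chair
11       6    101     Hana    fan
12      67     12     Hana  chair
group by item, max of refund:
item
book     99
chair    90
fan      49
lamp     83
pen      23
Name: refund, dtype: int64
reset_index():
    item  refund
0   book      99
1  chair      90
2    fan      49
3   lamp      83
4    pen      23
Taking the mean of column 'refund' gives 68.8.

68.8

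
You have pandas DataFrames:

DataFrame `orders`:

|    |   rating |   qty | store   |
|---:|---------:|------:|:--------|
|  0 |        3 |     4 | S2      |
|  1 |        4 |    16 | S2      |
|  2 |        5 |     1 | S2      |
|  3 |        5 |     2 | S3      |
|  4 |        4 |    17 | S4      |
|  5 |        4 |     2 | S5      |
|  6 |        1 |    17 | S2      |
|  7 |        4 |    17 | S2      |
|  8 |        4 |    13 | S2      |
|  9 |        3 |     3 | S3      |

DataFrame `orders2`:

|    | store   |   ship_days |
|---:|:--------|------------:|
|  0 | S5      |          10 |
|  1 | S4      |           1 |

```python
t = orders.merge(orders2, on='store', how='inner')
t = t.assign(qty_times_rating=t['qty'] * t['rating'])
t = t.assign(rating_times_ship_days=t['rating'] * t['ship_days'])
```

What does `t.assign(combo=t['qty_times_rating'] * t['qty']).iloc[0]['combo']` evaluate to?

merge on 'store' (how='inner') → 2 rows:
   rating  qty store  ship_days
0       4   17    S4          1
1       4    2    S5         10
add column qty_times_rating = t['qty'] * t['rating']:
   rating  qty store  ship_days  qty_times_rating
0       4   17    S4          1                68
1       4    2    S5         10                 8
add column rating_times_ship_days = t['rating'] * t['ship_days']:
   rating  qty store  ship_days  qty_times_rating  rating_times_ship_days
0       4   17    S4          1                68                       4
1       4    2    S5         10                 8                      40
add column combo = t['qty_times_rating'] * t['qty']:
   rating  qty store  ship_days  qty_times_rating  rating_times_ship_days  combo
0       4   17    S4          1                68                       4   1156
1       4    2    S5         10                 8                      40     16
So iloc[0]['combo'] = 1156.

1156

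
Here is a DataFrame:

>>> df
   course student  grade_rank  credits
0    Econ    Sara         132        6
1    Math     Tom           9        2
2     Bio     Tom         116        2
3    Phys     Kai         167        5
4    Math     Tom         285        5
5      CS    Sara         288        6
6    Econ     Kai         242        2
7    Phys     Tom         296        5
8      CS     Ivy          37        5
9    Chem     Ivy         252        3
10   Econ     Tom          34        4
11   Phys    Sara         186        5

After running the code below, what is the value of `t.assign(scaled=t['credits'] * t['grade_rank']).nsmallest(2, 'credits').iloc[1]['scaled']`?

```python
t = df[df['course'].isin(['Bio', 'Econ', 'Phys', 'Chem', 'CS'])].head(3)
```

filter rows where course in ['Bio', 'Econ', 'Phys', 'Chem', 'CS']:
   course student  grade_rank  credits
0    Econ    Sara         132        6
2     Bio     Tom         116        2
3    Phys     Kai         167        5
5      CS    Sara         288        6
6    Econ     Kai         242        2
7    Phys     Tom         296        5
8      CS     Ivy          37        5
9    Chem     Ivy         252        3
10   Econ     Tom          34        4
11   Phys    Sara         186        5
take first 3 rows:
  course student  grade_rank  credits
0   Econ    Sara         132        6
2    Bio     Tom         116        2
3   Phys     Kai         167        5
add column scaled = t['credits'] * t['grade_rank']:
  course student  grade_rank  credits  scaled
0   Econ    Sara         132        6     792
2    Bio     Tom         116        2     232
3   Phys     Kai         167        5     835
take 2 rows with smallest credits:
  course student  grade_rank  credits  scaled
2    Bio     Tom         116        2     232
3   Phys     Kai         167        5     835
Taking the value at position 1, column 'scaled' gives 835.

835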